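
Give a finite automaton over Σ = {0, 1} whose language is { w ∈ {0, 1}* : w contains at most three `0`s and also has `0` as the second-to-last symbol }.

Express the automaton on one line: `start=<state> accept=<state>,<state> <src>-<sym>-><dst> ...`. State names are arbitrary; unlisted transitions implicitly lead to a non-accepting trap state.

start=s0 accept=s3,s4,s7,s8,s12 s0-0->s1 s0-1->s2 s1-0->s3 s1-1->s4 s2-0->s5 s2-1->s6 s3-0->s7 s3-1->s8 s4-0->s9 s4-1->s10 s5-0->s3 s5-1->s4 s6-0->s5 s6-1->s6 s7-0->s11 s7-1->s12 s8-0->s13 s8-1->s14 s9-0->s7 s9-1->s8 s10-0->s9 s10-1->s10 s11-0->s11 s11-1->s15 s12-0->s16 s12-1->s17 s13-0->s11 s13-1->s12 s14-0->s13 s14-1->s14 s15-0->s16 s15-1->s18 s16-0->s11 s16-1->s15 s17-0->s16 s17-1->s17 s18-0->s16 s18-1->s18

Run two small machines in parallel and take their product. One (5 states) tracks the count of `0`s, saturating at 4; the other (7 states) tracks the last 2 symbols read. Each combined state is a pair, one component from each; accept when both components accept.
          0    1  
>  s0     s1   s2 
   s1     s3   s4 
   s2     s5   s6 
 * s3     s7   s8 
 * s4     s9  s10 
   s5     s3   s4 
   s6     s5   s6 
 * s7    s11  s12 
 * s8    s13  s14 
   s9     s7   s8 
   s10    s9  s10 
   s11   s11  s15 
 * s12   s16  s17 
   s13   s11  s12 
   s14   s13  s14 
   s15   s16  s18 
   s16   s11  s15 
   s17   s16  s17 
   s18   s16  s18 
(> = start, * = accepting)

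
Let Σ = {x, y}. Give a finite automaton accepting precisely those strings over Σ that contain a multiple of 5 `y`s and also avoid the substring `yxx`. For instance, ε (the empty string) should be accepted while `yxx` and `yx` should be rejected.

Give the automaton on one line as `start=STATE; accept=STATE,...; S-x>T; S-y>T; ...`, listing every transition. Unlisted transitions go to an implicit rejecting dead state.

start=q0; accept=q0,q10,q11; q0-x>q0; q0-y>q1; q1-x>q2; q1-y>q3; q2-x>q4; q2-y>q3; q3-x>q5; q3-y>q6; q4-x>q4; q4-y>q4; q5-x>q4; q5-y>q6; q6-x>q7; q6-y>q8; q7-x>q4; q7-y>q8; q8-x>q9; q8-y>q10; q9-x>q4; q9-y>q10; q10-x>q11; q10-y>q1; q11-x>q4; q11-y>q1

Build one automaton per condition and run them in lockstep. One (5 states) tracks the count of `y`s modulo 5; the other (4 states) tracks partial matches of the forbidden pattern `yxx`. Each combined state is a pair, one component from each; accept when both components accept. Equivalent product states are then merged.
12 states suffice.
          x    y  
>* q0     q0   q1 
   q1     q2   q3 
   q2     q4   q3 
   q3     q5   q6 
   q4     q4   q4 
   q5     q4   q6 
   q6     q7   q8 
   q7     q4   q8 
   q8     q9  q10 
   q9     q4  q10 
 * q10   q11   q1 
 * q11    q4   q1 
(> = start, * = accepting)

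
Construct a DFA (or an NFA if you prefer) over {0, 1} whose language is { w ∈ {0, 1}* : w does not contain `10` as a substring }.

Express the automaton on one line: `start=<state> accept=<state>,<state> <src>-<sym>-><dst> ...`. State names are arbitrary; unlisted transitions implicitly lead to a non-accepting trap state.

Track partial matches of the forbidden pattern `10`. State s2 is a dead state reached once `10` has occurred; every other state accepts. s0 means no part of `10` is currently matched.
        0   1  
>* s0   s0  s1 
 * s1   s2  s1 
   s2   s2  s2 
(> = start, * = accepting)

start=s0 accept=s0,s1 s0-0->s0 s0-1->s1 s1-0->s2 s1-1->s1 s2-0->s2 s2-1->s2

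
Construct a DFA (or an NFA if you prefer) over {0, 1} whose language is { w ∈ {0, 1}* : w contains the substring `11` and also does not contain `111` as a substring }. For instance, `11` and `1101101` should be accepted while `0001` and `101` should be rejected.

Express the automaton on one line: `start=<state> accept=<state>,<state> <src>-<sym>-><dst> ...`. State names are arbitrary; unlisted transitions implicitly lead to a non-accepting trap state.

Handle the two conditions separately and then intersect. One (3 states) tracks whether and how much of `11` has been seen; the other (4 states) tracks partial matches of the forbidden pattern `111`. Each combined state is a pair, one component from each; accept when both components accept.
A 6-state machine:
       0  1 
>  A   A  B 
   B   A  C 
 * C   D  E 
 * D   D  F 
   E   E  E 
 * F   D  C 
(> = start, * = accepting)

start=A accept=C,D,F A-0->A A-1->B B-0->A B-1->C C-0->D C-1->E D-0->D D-1->F E-0->E E-1->E F-0->D F-1->C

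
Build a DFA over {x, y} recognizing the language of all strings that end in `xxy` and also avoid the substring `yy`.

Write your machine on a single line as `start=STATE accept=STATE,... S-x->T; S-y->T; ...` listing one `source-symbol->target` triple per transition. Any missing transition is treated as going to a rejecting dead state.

start=s0; accept=s5; s0-x->s1; s0-y->s2; s1-x->s3; s1-y->s2; s2-x->s1; s2-y->s4; s3-x->s3; s3-y->s5; s4-x->s6; s4-y->s4; s5-x->s1; s5-y->s4; s6-x->s7; s6-y->s4; s7-x->s7; s7-y->s8; s8-x->s6; s8-y->s4

Handle the two conditions separately and then intersect. One (4 states) tracks how much of the suffix `xxy` has currently been matched; the other (3 states) tracks partial matches of the forbidden pattern `yy`. Each combined state is a pair, one component from each; accept when both components accept.
        x   y  
>  s0   s1  s2 
   s1   s3  s2 
   s2   s1  s4 
   s3   s3  s5 
   s4   s6  s4 
 * s5   s1  s4 
   s6   s7  s4 
   s7   s7  s8 
   s8   s6  s4 
(> = start, * = accepting)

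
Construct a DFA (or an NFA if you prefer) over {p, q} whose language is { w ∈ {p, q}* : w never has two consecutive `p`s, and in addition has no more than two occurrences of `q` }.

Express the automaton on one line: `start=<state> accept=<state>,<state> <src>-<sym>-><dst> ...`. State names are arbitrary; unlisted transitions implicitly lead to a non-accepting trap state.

start=A accept=A,B,C,E,F,H A-p->B A-q->C B-p->D B-q->C C-p->E C-q->F D-p->D D-q->G E-p->G E-q->F F-p->H F-q->I G-p->G G-q->J H-p->J H-q->I I-p->K I-q->I J-p->J J-q->L K-p->L K-q->I L-p->L L-q->L

Handle the two conditions separately and then intersect. One (3 states) tracks partial matches of the forbidden pattern `pp`; the other (4 states) tracks the count of `q`s, saturating at 3. Each combined state is a pair, one component from each; accept when both components accept.
With 12 states:
       p  q 
>* A   B  C 
 * B   D  C 
 * C   E  F 
   D   D  G 
 * E   G  F 
 * F   H  I 
   G   G  J 
 * H   J  I 
   I   K  I 
   J   J  L 
   K   L  I 
   L   L  L 
(> = start, * = accepting)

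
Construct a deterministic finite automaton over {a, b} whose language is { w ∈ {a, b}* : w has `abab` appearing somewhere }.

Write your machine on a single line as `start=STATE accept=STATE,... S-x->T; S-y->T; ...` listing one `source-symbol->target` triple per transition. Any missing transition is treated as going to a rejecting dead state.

Track how much of `abab` has been matched so far: state q0 is no progress, q4 is the absorbing accept state reached once `abab` has occurred. Intermediate states record partial matches; on a mismatch, fall back to the longest reusable overlap.
A 5-state machine:
        a   b  
>  q0   q1  q0 
   q1   q1  q2 
   q2   q3  q0 
   q3   q1  q4 
 * q4   q4  q4 
(> = start, * = accepting)

start=q0; accept=q4; q0-a->q1; q0-b->q0; q1-a->q1; q1-b->q2; q2-a->q3; q2-b->q0; q3-a->q1; q3-b->q4; q4-a->q4; q4-b->q4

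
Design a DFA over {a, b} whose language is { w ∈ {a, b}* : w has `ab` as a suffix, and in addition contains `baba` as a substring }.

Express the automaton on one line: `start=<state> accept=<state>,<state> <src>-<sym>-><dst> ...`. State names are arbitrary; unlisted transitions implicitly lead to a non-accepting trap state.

Handle the two conditions separately and then intersect. The first has 3 states tracking how much of the suffix `ab` has currently been matched; the second has 5 states tracking whether and how much of `baba` has been seen. A product state is a pair (one from each), accepting exactly when both do.
With 9 states:
        a   b  
>  q0   q1  q2 
   q1   q1  q3 
   q2   q4  q2 
   q3   q4  q2 
   q4   q1  q5 
   q5   q6  q2 
   q6   q6  q7 
 * q7   q6  q8 
   q8   q6  q8 
(> = start, * = accepting)

start=q0 accept=q7 q0-a->q1 q0-b->q2 q1-a->q1 q1-b->q3 q2-a->q4 q2-b->q2 q3-a->q4 q3-b->q2 q4-a->q1 q4-b->q5 q5-a->q6 q5-b->q2 q6-a->q6 q6-b->q7 q7-a->q6 q7-b->q8 q8-a->q6 q8-b->q8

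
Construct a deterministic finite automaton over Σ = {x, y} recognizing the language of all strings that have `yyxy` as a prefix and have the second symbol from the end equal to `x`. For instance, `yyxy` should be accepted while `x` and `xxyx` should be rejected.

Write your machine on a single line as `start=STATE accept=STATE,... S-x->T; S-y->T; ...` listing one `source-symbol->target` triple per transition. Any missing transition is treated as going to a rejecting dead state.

Handle the two conditions separately and then intersect. The first has 6 states tracking whether the input so far still matches the prefix `yyxy`; the second has 7 states tracking the last 2 symbols read. A product state is a pair (one from each), accepting exactly when both do. Equivalent product states are then merged.
A 9-state machine:
       x  y 
>  A   B  C 
   B   B  B 
   C   B  D 
   D   E  B 
   E   B  F 
 * F   G  H 
   G   I  F 
   H   G  H 
 * I   I  F 
(> = start, * = accepting)

start=A; accept=F,I; A-x->B; A-y->C; B-x->B; B-y->B; C-x->B; C-y->D; D-x->E; D-y->B; E-x->B; E-y->F; F-x->G; F-y->H; G-x->I; G-y->F; H-x->G; H-y->H; I-x->I; I-y->F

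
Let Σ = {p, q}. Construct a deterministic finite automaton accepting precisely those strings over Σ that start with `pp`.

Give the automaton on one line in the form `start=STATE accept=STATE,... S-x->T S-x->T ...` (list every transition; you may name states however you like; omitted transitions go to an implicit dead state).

Walk along `pp` while the input agrees: from s0 take `p` to s1, and so on. Any deviation drops to the rejecting sink s3. Once s2 is reached the prefix is confirmed and every continuation is accepted.
        p   q  
>  s0   s1  s3 
   s1   s2  s3 
 * s2   s2  s2 
   s3   s3  s3 
(> = start, * = accepting)

start=s0 accept=s2 s0-p->s1 s0-q->s3 s1-p->s2 s1-q->s3 s2-p->s2 s2-q->s2 s3-p->s3 s3-q->s3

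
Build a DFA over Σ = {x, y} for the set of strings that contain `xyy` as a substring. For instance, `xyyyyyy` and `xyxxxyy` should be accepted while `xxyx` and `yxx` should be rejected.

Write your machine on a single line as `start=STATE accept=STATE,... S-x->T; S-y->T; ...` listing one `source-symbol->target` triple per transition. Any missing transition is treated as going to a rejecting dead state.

start=q0; accept=q3; q0-x->q1; q0-y->q0; q1-x->q1; q1-y->q2; q2-x->q1; q2-y->q3; q3-x->q3; q3-y->q3

Track how much of `xyy` has been matched so far: state q0 is no progress, q3 is the absorbing accept state reached once `xyy` has occurred. Intermediate states record partial matches; on a mismatch, fall back to the longest reusable overlap.
A 4-state machine:
        x   y  
>  q0   q1  q0 
   q1   q1  q2 
   q2   q1  q3 
 * q3   q3  q3 
(> = start, * = accepting)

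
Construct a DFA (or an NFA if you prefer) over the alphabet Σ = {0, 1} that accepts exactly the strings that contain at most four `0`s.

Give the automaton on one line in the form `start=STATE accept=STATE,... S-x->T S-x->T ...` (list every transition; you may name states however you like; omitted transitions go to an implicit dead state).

Only the number of `0`s matters, and only up to 5. Make a chain q0 → q1 → q2 → q3 → q4 → q5 advanced by each `0` (with q5 absorbing); every other symbol self-loops. The accepting set is {q0, q1, q2, q3, q4}.
A 6-state machine:
        0   1  
>* q0   q1  q0 
 * q1   q2  q1 
 * q2   q3  q2 
 * q3   q4  q3 
 * q4   q5  q4 
   q5   q5  q5 
(> = start, * = accepting)

start=q0 accept=q0,q1,q2,q3,q4 q0-0->q1 q0-1->q0 q1-0->q2 q1-1->q1 q2-0->q3 q2-1->q2 q3-0->q4 q3-1->q3 q4-0->q5 q4-1->q4 q5-0->q5 q5-1->q5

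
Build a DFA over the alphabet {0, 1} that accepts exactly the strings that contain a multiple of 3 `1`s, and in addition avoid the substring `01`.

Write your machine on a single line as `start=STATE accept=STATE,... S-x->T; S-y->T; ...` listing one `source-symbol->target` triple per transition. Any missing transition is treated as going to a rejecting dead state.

start=q0; accept=q0,q1; q0-0->q1; q0-1->q2; q1-0->q1; q1-1->q3; q2-0->q4; q2-1->q5; q3-0->q3; q3-1->q6; q4-0->q4; q4-1->q6; q5-0->q7; q5-1->q0; q6-0->q6; q6-1->q8; q7-0->q7; q7-1->q8; q8-0->q8; q8-1->q3

Handle the two conditions separately and then intersect. The first has 3 states tracking the count of `1`s modulo 3; the second has 3 states tracking partial matches of the forbidden pattern `01`. A product state is a pair (one from each), accepting exactly when both do.
A 9-state machine:
        0   1  
>* q0   q1  q2 
 * q1   q1  q3 
   q2   q4  q5 
   q3   q3  q6 
   q4   q4  q6 
   q5   q7  q0 
   q6   q6  q8 
   q7   q7  q8 
   q8   q8  q3 
(> = start, * = accepting)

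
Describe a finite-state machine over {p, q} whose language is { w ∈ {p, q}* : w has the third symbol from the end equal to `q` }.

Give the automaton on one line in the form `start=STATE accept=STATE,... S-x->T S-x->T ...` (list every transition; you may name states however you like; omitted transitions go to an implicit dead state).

start=A accept=L,M,N,O A-p->B A-q->C B-p->D B-q->E C-p->F C-q->G D-p->H D-q->I E-p->J E-q->K F-p->L F-q->M G-p->N G-q->O H-p->H H-q->I I-p->J I-q->K J-p->L J-q->M K-p->N K-q->O L-p->H L-q->I M-p->J M-q->K N-p->L N-q->M O-p->N O-q->O

A DFA must remember the last 3 symbols (since which symbol is third-to-last isn't known until the input ends). Use one state per possible window of the last ≤3 symbols; accept from those whose window starts with `q`.
With 15 states:
       p  q 
>  A   B  C 
   B   D  E 
   C   F  G 
   D   H  I 
   E   J  K 
   F   L  M 
   G   N  O 
   H   H  I 
   I   J  K 
   J   L  M 
   K   N  O 
 * L   H  I 
 * M   J  K 
 * N   L  M 
 * O   N  O 
(> = start, * = accepting)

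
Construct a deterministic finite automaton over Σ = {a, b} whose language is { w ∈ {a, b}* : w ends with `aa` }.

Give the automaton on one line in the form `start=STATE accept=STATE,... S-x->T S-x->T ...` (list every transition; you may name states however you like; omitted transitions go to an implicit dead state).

start=q0 accept=q2 q0-a->q1 q0-b->q0 q1-a->q2 q1-b->q0 q2-a->q2 q2-b->q0

Remember how much of `aa` the current input suffix matches. State q0 means no match yet; q1 means the last symbol is `a`; q2 means the last 2 symbols are `aa`. Only q2 accepts. On a mismatch, fall back to the longest proper suffix that is still a prefix of `aa`.
3 states suffice.
        a   b  
>  q0   q1  q0 
   q1   q2  q0 
 * q2   q2  q0 
(> = start, * = accepting)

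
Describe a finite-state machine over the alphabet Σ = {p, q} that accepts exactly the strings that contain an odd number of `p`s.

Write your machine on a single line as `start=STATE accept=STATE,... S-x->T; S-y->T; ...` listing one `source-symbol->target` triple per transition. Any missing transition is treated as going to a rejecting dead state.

start=S0; accept=S1; S0-p->S1; S0-q->S0; S1-p->S0; S1-q->S1

Keep the running count of `p`s modulo 2: each `p` advances along the cycle S0 → S1 → S0 while other symbols loop. Accept at S1.
2 states suffice.
        p   q  
>  S0   S1  S0 
 * S1   S0  S1 
(> = start, * = accepting)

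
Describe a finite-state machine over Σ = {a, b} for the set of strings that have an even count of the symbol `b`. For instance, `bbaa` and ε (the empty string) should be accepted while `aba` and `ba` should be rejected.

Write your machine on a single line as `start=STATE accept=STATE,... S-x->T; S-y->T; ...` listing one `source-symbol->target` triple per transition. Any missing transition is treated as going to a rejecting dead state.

Keep the running count of `b`s modulo 2: each `b` advances along the cycle q0 → q1 → q0 while other symbols loop. Accept at q0.
2 states suffice.
        a   b  
>* q0   q0  q1 
   q1   q1  q0 
(> = start, * = accepting)

start=q0; accept=q0; q0-a->q0; q0-b->q1; q1-a->q1; q1-b->q0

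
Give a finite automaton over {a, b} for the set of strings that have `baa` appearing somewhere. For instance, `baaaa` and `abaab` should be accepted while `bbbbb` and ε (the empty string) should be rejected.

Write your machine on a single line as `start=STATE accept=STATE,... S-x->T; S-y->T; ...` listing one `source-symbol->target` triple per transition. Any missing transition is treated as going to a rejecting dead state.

States q0..q2 record the length of the longest prefix of `baa` that matches the current input suffix. Reaching q3 means `baa` has been seen, and we stay there forever. Accept from q3.
        a   b  
>  q0   q0  q1 
   q1   q2  q1 
   q2   q3  q1 
 * q3   q3  q3 
(> = start, * = accepting)

start=q0; accept=q3; q0-a->q0; q0-b->q1; q1-a->q2; q1-b->q1; q2-a->q3; q2-b->q1; q3-a->q3; q3-b->q3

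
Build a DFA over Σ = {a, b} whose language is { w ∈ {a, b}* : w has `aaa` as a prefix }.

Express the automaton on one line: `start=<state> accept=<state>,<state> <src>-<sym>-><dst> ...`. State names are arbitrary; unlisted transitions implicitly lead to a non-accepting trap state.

start=S0 accept=S3 S0-a->S1 S0-b->S4 S1-a->S2 S1-b->S4 S2-a->S3 S2-b->S4 S3-a->S3 S3-b->S3 S4-a->S4 S4-b->S4

Check the first 3 symbols one by one: S0 through S2 record how many have matched `aaa` so far; any wrong symbol goes to the dead state S4. After all 3 match we enter the accepting sink S3.
A 5-state machine:
        a   b  
>  S0   S1  S4 
   S1   S2  S4 
   S2   S3  S4 
 * S3   S3  S3 
   S4   S4  S4 
(> = start, * = accepting)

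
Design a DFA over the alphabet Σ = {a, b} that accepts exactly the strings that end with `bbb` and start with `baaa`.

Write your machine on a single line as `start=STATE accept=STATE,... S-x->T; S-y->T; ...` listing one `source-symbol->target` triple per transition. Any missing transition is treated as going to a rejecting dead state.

start=q0; accept=q8; q0-a->q1; q0-b->q2; q1-a->q1; q1-b->q1; q2-a->q3; q2-b->q1; q3-a->q4; q3-b->q1; q4-a->q5; q4-b->q1; q5-a->q5; q5-b->q6; q6-a->q5; q6-b->q7; q7-a->q5; q7-b->q8; q8-a->q5; q8-b->q8

Build one automaton per condition and run them in lockstep. One (4 states) tracks how much of the suffix `bbb` has currently been matched; the other (6 states) tracks whether the input so far still matches the prefix `baaa`. Each combined state is a pair, one component from each; accept when both components accept. Equivalent product states are then merged.
9 states suffice.
        a   b  
>  q0   q1  q2 
   q1   q1  q1 
   q2   q3  q1 
   q3   q4  q1 
   q4   q5  q1 
   q5   q5  q6 
   q6   q5  q7 
   q7   q5  q8 
 * q8   q5  q8 
(> = start, * = accepting)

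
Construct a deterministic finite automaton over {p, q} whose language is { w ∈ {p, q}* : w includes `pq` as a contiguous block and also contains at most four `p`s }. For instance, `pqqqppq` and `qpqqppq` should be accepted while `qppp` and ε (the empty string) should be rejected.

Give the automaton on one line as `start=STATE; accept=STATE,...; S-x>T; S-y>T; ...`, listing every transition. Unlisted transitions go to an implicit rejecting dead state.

Run two small machines in parallel and take their product. One (3 states) tracks whether and how much of `pq` has been seen; the other (6 states) tracks the count of `p`s, saturating at 5. Each combined state is a pair, one component from each; accept when both components accept. Equivalent product states are then merged.
A 10-state machine:
        p   q  
>  s0   s1  s0 
   s1   s2  s3 
   s2   s4  s5 
 * s3   s5  s3 
   s4   s6  s7 
 * s5   s7  s5 
   s6   s8  s9 
 * s7   s9  s7 
   s8   s8  s8 
 * s9   s8  s9 
(> = start, * = accepting)

start=s0; accept=s3,s5,s7,s9; s0-p>s1; s0-q>s0; s1-p>s2; s1-q>s3; s2-p>s4; s2-q>s5; s3-p>s5; s3-q>s3; s4-p>s6; s4-q>s7; s5-p>s7; s5-q>s5; s6-p>s8; s6-q>s9; s7-p>s9; s7-q>s7; s8-p>s8; s8-q>s8; s9-p>s8; s9-q>s9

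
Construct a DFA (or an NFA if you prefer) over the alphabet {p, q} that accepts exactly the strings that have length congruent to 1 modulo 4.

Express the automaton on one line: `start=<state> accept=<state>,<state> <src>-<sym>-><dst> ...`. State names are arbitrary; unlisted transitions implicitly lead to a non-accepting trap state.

start=s0 accept=s1 s0-p->s1 s0-q->s1 s1-p->s2 s1-q->s2 s2-p->s3 s2-q->s3 s3-p->s0 s3-q->s0

Only the length mod 4 matters, so use a 4-cycle: from any state, every input symbol moves to the next state, wrapping s3 back to s0. Mark s1 accepting.
        p   q  
>  s0   s1  s1 
 * s1   s2  s2 
   s2   s3  s3 
   s3   s0  s0 
(> = start, * = accepting)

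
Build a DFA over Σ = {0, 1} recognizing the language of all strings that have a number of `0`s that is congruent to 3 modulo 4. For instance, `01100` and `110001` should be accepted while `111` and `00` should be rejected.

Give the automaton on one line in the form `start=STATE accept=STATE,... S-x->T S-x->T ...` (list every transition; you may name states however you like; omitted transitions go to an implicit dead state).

start=q0 accept=q3 q0-0->q1 q0-1->q0 q1-0->q2 q1-1->q1 q2-0->q3 q2-1->q2 q3-0->q0 q3-1->q3

The only thing that matters is how many `0`s have appeared, reduced mod 4. Use one state per residue: q0 for 0, …, q3 for 3. Reading `0` moves to the next residue; anything else stays put. q3 is accepting.
4 states suffice.
        0   1  
>  q0   q1  q0 
   q1   q2  q1 
   q2   q3  q2 
 * q3   q0  q3 
(> = start, * = accepting)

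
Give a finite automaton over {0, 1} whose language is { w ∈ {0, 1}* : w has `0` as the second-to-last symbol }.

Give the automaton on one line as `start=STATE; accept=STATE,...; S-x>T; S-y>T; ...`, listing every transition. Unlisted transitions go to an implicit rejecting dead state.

start=S0; accept=S3,S4; S0-0>S1; S0-1>S2; S1-0>S3; S1-1>S4; S2-0>S5; S2-1>S6; S3-0>S3; S3-1>S4; S4-0>S5; S4-1>S6; S5-0>S3; S5-1>S4; S6-0>S5; S6-1>S6

Because acceptance depends on a position counted from the end, the machine has to buffer the most recent 2 symbols. Make each state the string of the last up-to-2 symbols read; on input `x` shift the window left and append `x`. Accept when the buffered window has length 2 and begins with `0`.
        0   1  
>  S0   S1  S2 
   S1   S3  S4 
   S2   S5  S6 
 * S3   S3  S4 
 * S4   S5  S6 
   S5   S3  S4 
   S6   S5  S6 
(> = start, * = accepting)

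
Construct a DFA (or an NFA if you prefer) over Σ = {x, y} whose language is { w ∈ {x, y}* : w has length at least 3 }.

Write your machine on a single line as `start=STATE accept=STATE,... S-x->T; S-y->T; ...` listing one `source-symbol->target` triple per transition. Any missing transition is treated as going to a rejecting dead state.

start=S0; accept=S3,S4; S0-x->S1; S0-y->S1; S1-x->S2; S1-y->S2; S2-x->S3; S2-y->S3; S3-x->S4; S3-y->S4; S4-x->S4; S4-y->S4

We only need to distinguish lengths 0, 1, …, 3, and '>3'. Chain S0 → S1 → S2 → S3 → S4 on every symbol, with S4 looping. Accepting states: {S3, S4}.
5 states suffice.
        x   y  
>  S0   S1  S1 
   S1   S2  S2 
   S2   S3  S3 
 * S3   S4  S4 
 * S4   S4  S4 
(> = start, * = accepting)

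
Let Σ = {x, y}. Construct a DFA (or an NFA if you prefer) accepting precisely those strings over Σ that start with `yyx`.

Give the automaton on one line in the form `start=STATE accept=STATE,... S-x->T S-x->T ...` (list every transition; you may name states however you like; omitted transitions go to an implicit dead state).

start=s0 accept=s3 s0-x->s4 s0-y->s1 s1-x->s4 s1-y->s2 s2-x->s3 s2-y->s4 s3-x->s3 s3-y->s3 s4-x->s4 s4-y->s4

Walk along `yyx` while the input agrees: from s0 take `y` to s1, and so on. Any deviation drops to the rejecting sink s4. Once s3 is reached the prefix is confirmed and every continuation is accepted.
5 states suffice.
        x   y  
>  s0   s4  s1 
   s1   s4  s2 
   s2   s3  s4 
 * s3   s3  s3 
   s4   s4  s4 
(> = start, * = accepting)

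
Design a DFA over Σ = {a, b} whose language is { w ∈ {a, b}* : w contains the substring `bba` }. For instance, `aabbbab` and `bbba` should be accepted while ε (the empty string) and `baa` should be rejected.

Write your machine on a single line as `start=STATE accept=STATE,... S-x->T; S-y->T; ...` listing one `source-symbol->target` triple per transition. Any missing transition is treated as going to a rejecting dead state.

start=s0; accept=s3; s0-a->s0; s0-b->s1; s1-a->s0; s1-b->s2; s2-a->s3; s2-b->s2; s3-a->s3; s3-b->s3

States s0..s2 record the length of the longest prefix of `bba` that matches the current input suffix. Reaching s3 means `bba` has been seen, and we stay there forever. Accept from s3.
4 states suffice.
        a   b  
>  s0   s0  s1 
   s1   s0  s2 
   s2   s3  s2 
 * s3   s3  s3 
(> = start, * = accepting)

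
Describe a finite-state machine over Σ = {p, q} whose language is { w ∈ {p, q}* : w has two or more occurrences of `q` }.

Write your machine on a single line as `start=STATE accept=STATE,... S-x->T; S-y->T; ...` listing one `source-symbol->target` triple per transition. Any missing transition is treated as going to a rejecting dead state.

Count `q`s, saturating at 3: states S0 through S2 mean 0 through 2 `q`s seen; S3 means more than 2. Each `q` increments (capped at S3); other symbols loop. Accept from {S2, S3}.
        p   q  
>  S0   S0  S1 
   S1   S1  S2 
 * S2   S2  S3 
 * S3   S3  S3 
(> = start, * = accepting)

start=S0; accept=S2,S3; S0-p->S0; S0-q->S1; S1-p->S1; S1-q->S2; S2-p->S2; S2-q->S3; S3-p->S3; S3-q->S3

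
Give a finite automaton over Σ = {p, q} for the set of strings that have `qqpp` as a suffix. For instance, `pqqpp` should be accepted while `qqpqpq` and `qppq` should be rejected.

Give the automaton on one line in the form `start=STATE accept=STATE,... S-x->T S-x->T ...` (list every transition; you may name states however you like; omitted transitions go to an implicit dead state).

Remember how much of `qqpp` the current input suffix matches. State A means no match yet; B means the last symbol is `q`; C means the last 2 symbols are `qq`; D means the last 3 symbols are `qqp`; E means the last 4 symbols are `qqpp`. Only E accepts. On a mismatch, fall back to the longest proper suffix that is still a prefix of `qqpp`.
5 states suffice.
       p  q 
>  A   A  B 
   B   A  C 
   C   D  C 
   D   E  B 
 * E   A  B 
(> = start, * = accepting)

start=A accept=E A-p->A A-q->B B-p->A B-q->C C-p->D C-q->C D-p->E D-q->B E-p->A E-q->B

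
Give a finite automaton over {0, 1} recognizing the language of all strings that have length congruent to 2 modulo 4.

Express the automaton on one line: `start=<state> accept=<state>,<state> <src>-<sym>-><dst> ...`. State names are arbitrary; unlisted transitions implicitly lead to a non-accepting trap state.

Only the length mod 4 matters, so use a 4-cycle: from any state, every input symbol moves to the next state, wrapping q3 back to q0. Mark q2 accepting.
With 4 states:
        0   1  
>  q0   q1  q1 
   q1   q2  q2 
 * q2   q3  q3 
   q3   q0  q0 
(> = start, * = accepting)

start=q0 accept=q2 q0-0->q1 q0-1->q1 q1-0->q2 q1-1->q2 q2-0->q3 q2-1->q3 q3-0->q0 q3-1->q0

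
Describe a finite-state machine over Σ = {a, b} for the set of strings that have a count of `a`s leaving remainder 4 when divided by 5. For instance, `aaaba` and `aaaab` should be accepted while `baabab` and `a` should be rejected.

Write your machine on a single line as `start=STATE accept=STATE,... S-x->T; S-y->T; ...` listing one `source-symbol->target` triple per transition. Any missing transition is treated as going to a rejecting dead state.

start=s0; accept=s4; s0-a->s1; s0-b->s0; s1-a->s2; s1-b->s1; s2-a->s3; s2-b->s2; s3-a->s4; s3-b->s3; s4-a->s0; s4-b->s4

Keep the running count of `a`s modulo 5: each `a` advances along the cycle s0 → s1 → s2 → s3 → s4 → s0 while other symbols loop. Accept at s4.
A 5-state machine:
        a   b  
>  s0   s1  s0 
   s1   s2  s1 
   s2   s3  s2 
   s3   s4  s3 
 * s4   s0  s4 
(> = start, * = accepting)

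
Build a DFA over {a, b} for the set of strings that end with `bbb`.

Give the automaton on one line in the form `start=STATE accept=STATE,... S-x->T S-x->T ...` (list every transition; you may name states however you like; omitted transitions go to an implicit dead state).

start=s0 accept=s3 s0-a->s0 s0-b->s1 s1-a->s0 s1-b->s2 s2-a->s0 s2-b->s3 s3-a->s0 s3-b->s3

Remember how much of `bbb` the current input suffix matches. State s0 means no match yet; s1 means the last symbol is `b`; s2 means the last 2 symbols are `bb`; s3 means the last 3 symbols are `bbb`. Only s3 accepts. On a mismatch, fall back to the longest proper suffix that is still a prefix of `bbb`.
4 states suffice.
        a   b  
>  s0   s0  s1 
   s1   s0  s2 
   s2   s0  s3 
 * s3   s0  s3 
(> = start, * = accepting)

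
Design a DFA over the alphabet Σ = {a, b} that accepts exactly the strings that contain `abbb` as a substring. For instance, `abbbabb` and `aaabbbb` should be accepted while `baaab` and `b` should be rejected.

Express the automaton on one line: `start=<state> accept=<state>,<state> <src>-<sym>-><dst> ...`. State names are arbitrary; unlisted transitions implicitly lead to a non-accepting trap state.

start=q0 accept=q4 q0-a->q1 q0-b->q0 q1-a->q1 q1-b->q2 q2-a->q1 q2-b->q3 q3-a->q1 q3-b->q4 q4-a->q4 q4-b->q4

Track how much of `abbb` has been matched so far: state q0 is no progress, q4 is the absorbing accept state reached once `abbb` has occurred. Intermediate states record partial matches; on a mismatch, fall back to the longest reusable overlap.
A 5-state machine:
        a   b  
>  q0   q1  q0 
   q1   q1  q2 
   q2   q1  q3 
   q3   q1  q4 
 * q4   q4  q4 
(> = start, * = accepting)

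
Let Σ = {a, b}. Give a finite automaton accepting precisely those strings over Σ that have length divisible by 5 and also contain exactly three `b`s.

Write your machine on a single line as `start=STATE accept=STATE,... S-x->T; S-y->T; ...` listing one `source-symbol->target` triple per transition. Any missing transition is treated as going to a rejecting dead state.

Build one automaton per condition and run them in lockstep. The first has 5 states tracking the input length modulo 5; the second has 5 states tracking the count of `b`s, saturating at 4. A product state is a pair (one from each), accepting exactly when both do. Equivalent product states are then merged.
21 states suffice.
          a    b  
>  s0     s1   s2 
   s1     s3   s4 
   s2     s4   s5 
   s3     s6   s7 
   s4     s7   s8 
   s5     s8   s9 
   s6    s10  s11 
   s7    s11  s12 
   s8    s12  s13 
   s9    s13  s14 
   s10    s0  s15 
   s11   s15  s16 
   s12   s16  s17 
   s13   s17  s14 
   s14   s14  s14 
   s15    s2  s18 
   s16   s18  s19 
 * s17   s19  s14 
   s18    s5  s20 
   s19   s20  s14 
   s20    s9  s14 
(> = start, * = accepting)

start=s0; accept=s17; s0-a->s1; s0-b->s2; s1-a->s3; s1-b->s4; s2-a->s4; s2-b->s5; s3-a->s6; s3-b->s7; s4-a->s7; s4-b->s8; s5-a->s8; s5-b->s9; s6-a->s10; s6-b->s11; s7-a->s11; s7-b->s12; s8-a->s12; s8-b->s13; s9-a->s13; s9-b->s14; s10-a->s0; s10-b->s15; s11-a->s15; s11-b->s16; s12-a->s16; s12-b->s17; s13-a->s17; s13-b->s14; s14-a->s14; s14-b->s14; s15-a->s2; s15-b->s18; s16-a->s18; s16-b->s19; s17-a->s19; s17-b->s14; s18-a->s5; s18-b->s20; s19-a->s20; s19-b->s14; s20-a->s9; s20-b->s14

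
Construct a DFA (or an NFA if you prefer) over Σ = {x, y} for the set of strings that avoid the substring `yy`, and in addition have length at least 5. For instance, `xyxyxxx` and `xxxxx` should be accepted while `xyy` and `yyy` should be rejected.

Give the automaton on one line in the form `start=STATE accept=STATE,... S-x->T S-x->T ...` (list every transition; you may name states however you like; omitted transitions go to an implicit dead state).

Handle the two conditions separately and then intersect. The first has 3 states tracking partial matches of the forbidden pattern `yy`; the second has 7 states tracking the input length, saturating at 6. A product state is a pair (one from each), accepting exactly when both do. Equivalent product states are then merged.
A 12-state machine:
          x    y  
>  s0     s1   s2 
   s1     s3   s4 
   s2     s3   s5 
   s3     s6   s7 
   s4     s6   s5 
   s5     s5   s5 
   s6     s8   s9 
   s7     s8   s5 
   s8    s10  s11 
   s9    s10   s5 
 * s10   s10  s11 
 * s11   s10   s5 
(> = start, * = accepting)

start=s0 accept=s10,s11 s0-x->s1 s0-y->s2 s1-x->s3 s1-y->s4 s2-x->s3 s2-y->s5 s3-x->s6 s3-y->s7 s4-x->s6 s4-y->s5 s5-x->s5 s5-y->s5 s6-x->s8 s6-y->s9 s7-x->s8 s7-y->s5 s8-x->s10 s8-y->s11 s9-x->s10 s9-y->s5 s10-x->s10 s10-y->s11 s11-x->s10 s11-y->s5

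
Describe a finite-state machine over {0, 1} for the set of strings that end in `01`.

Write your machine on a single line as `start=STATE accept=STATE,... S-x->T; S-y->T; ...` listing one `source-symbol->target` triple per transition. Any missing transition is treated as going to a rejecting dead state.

start=A; accept=C; A-0->B; A-1->A; B-0->B; B-1->C; C-0->B; C-1->A

Let each state record the length of the longest suffix of the input read so far that is also a prefix of `01`. B means the last symbol is `0`; C means the last 2 symbols are `01`. Accept only at C, where the string currently ends in `01`.
3 states suffice.
       0  1 
>  A   B  A 
   B   B  C 
 * C   B  A 
(> = start, * = accepting)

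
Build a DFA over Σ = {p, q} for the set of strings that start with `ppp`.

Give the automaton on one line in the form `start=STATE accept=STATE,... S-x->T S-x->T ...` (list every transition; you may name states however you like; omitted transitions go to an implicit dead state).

Walk along `ppp` while the input agrees: from A take `p` to B, and so on. Any deviation drops to the rejecting sink E. Once D is reached the prefix is confirmed and every continuation is accepted.
With 5 states:
       p  q 
>  A   B  E 
   B   C  E 
   C   D  E 
 * D   D  D 
   E   E  E 
(> = start, * = accepting)

start=A accept=D A-p->B A-q->E B-p->C B-q->E C-p->D C-q->E D-p->D D-q->D E-p->E E-q->E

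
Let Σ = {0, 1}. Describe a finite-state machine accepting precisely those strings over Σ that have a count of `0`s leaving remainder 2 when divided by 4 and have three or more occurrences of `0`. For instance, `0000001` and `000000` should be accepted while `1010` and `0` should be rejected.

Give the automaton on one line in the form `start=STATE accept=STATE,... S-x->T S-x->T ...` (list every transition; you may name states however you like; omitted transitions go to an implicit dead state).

Handle the two conditions separately and then intersect. The first has 4 states tracking the count of `0`s modulo 4; the second has 5 states tracking the count of `0`s, saturating at 4. A product state is a pair (one from each), accepting exactly when both do.
        0   1  
>  q0   q1  q0 
   q1   q2  q1 
   q2   q3  q2 
   q3   q4  q3 
   q4   q5  q4 
   q5   q6  q5 
 * q6   q7  q6 
   q7   q4  q7 
(> = start, * = accepting)

start=q0 accept=q6 q0-0->q1 q0-1->q0 q1-0->q2 q1-1->q1 q2-0->q3 q2-1->q2 q3-0->q4 q3-1->q3 q4-0->q5 q4-1->q4 q5-0->q6 q5-1->q5 q6-0->q7 q6-1->q6 q7-0->q4 q7-1->q7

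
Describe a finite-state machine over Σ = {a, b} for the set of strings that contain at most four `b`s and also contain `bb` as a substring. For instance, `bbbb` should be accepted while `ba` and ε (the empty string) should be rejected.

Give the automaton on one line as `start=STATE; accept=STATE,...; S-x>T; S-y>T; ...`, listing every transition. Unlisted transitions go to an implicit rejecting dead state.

Run two small machines in parallel and take their product. One (6 states) tracks the count of `b`s, saturating at 5; the other (3 states) tracks whether and how much of `bb` has been seen. Each combined state is a pair, one component from each; accept when both components accept.
15 states suffice.
          a    b  
>  s0     s0   s1 
   s1     s2   s3 
   s2     s2   s4 
 * s3     s3   s5 
   s4     s6   s5 
 * s5     s5   s7 
   s6     s6   s8 
 * s7     s7   s9 
   s8    s10   s7 
   s9     s9   s9 
   s10   s10  s11 
   s11   s12   s9 
   s12   s12  s13 
   s13   s14   s9 
   s14   s14  s13 
(> = start, * = accepting)

start=s0; accept=s3,s5,s7; s0-a>s0; s0-b>s1; s1-a>s2; s1-b>s3; s2-a>s2; s2-b>s4; s3-a>s3; s3-b>s5; s4-a>s6; s4-b>s5; s5-a>s5; s5-b>s7; s6-a>s6; s6-b>s8; s7-a>s7; s7-b>s9; s8-a>s10; s8-b>s7; s9-a>s9; s9-b>s9; s10-a>s10; s10-b>s11; s11-a>s12; s11-b>s9; s12-a>s12; s12-b>s13; s13-a>s14; s13-b>s9; s14-a>s14; s14-b>s13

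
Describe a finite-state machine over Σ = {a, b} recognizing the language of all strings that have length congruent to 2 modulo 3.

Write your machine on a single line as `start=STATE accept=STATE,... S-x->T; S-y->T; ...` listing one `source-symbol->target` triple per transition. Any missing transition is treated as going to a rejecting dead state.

start=q0; accept=q2; q0-a->q1; q0-b->q1; q1-a->q2; q1-b->q2; q2-a->q0; q2-b->q0

Count input length modulo 3: every symbol advances one step around the cycle q0 → q1 → q2 → q0. Accept at q2.
        a   b  
>  q0   q1  q1 
   q1   q2  q2 
 * q2   q0  q0 
(> = start, * = accepting)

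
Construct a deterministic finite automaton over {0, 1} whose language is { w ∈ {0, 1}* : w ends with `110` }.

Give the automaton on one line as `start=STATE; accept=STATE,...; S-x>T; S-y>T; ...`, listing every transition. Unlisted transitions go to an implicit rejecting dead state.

start=A; accept=D; A-0>A; A-1>B; B-0>A; B-1>C; C-0>D; C-1>C; D-0>A; D-1>B

Let each state record the length of the longest suffix of the input read so far that is also a prefix of `110`. B means the last symbol is `1`; C means the last 2 symbols are `11`; D means the last 3 symbols are `110`. Accept only at D, where the string currently ends in `110`.
       0  1 
>  A   A  B 
   B   A  C 
   C   D  C 
 * D   A  B 
(> = start, * = accepting)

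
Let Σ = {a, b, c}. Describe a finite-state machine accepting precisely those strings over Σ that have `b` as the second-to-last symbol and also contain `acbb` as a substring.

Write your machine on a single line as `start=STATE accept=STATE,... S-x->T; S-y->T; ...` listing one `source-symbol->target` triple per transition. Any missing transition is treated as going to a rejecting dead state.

start=q0; accept=q4,q5; q0-a->q1; q0-b->q0; q0-c->q0; q1-a->q1; q1-b->q0; q1-c->q2; q2-a->q1; q2-b->q3; q2-c->q0; q3-a->q1; q3-b->q4; q3-c->q0; q4-a->q5; q4-b->q4; q4-c->q5; q5-a->q6; q5-b->q7; q5-c->q6; q6-a->q6; q6-b->q7; q6-c->q6; q7-a->q5; q7-b->q4; q7-c->q5

Build one automaton per condition and run them in lockstep. One (13 states) tracks the last 2 symbols read; the other (5 states) tracks whether and how much of `acbb` has been seen. Each combined state is a pair, one component from each; accept when both components accept. After merging equivalent states the machine shrinks.
With 8 states:
        a   b   c  
>  q0   q1  q0  q0 
   q1   q1  q0  q2 
   q2   q1  q3  q0 
   q3   q1  q4  q0 
 * q4   q5  q4  q5 
 * q5   q6  q7  q6 
   q6   q6  q7  q6 
   q7   q5  q4  q5 
(> = start, * = accepting)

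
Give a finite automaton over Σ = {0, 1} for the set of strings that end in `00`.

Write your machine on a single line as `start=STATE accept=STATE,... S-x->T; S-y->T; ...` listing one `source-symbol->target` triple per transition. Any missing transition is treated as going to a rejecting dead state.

start=q0; accept=q2; q0-0->q1; q0-1->q0; q1-0->q2; q1-1->q0; q2-0->q2; q2-1->q0

Let each state record the length of the longest suffix of the input read so far that is also a prefix of `00`. q1 means the last symbol is `0`; q2 means the last 2 symbols are `00`. Accept only at q2, where the string currently ends in `00`.
A 3-state machine:
        0   1  
>  q0   q1  q0 
   q1   q2  q0 
 * q2   q2  q0 
(> = start, * = accepting)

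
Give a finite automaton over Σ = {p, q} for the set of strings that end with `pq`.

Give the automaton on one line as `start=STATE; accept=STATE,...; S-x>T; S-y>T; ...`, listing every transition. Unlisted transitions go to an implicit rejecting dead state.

Let each state record the length of the longest suffix of the input read so far that is also a prefix of `pq`. S1 means the last symbol is `p`; S2 means the last 2 symbols are `pq`. Accept only at S2, where the string currently ends in `pq`.
3 states suffice.
        p   q  
>  S0   S1  S0 
   S1   S1  S2 
 * S2   S1  S0 
(> = start, * = accepting)

start=S0; accept=S2; S0-p>S1; S0-q>S0; S1-p>S1; S1-q>S2; S2-p>S1; S2-q>S0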